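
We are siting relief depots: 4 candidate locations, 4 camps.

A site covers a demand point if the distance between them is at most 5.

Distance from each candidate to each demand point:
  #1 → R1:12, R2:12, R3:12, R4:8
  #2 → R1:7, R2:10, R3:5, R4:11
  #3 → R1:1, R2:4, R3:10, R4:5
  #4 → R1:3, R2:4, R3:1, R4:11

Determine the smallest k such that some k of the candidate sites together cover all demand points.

2

Coverage sets (demand points within 5 of each site):
  #1: {}
  #2: {R3}
  #3: {R1, R2, R4}
  #4: {R1, R2, R3}
No single site covers all 4 demand points.
But {#2, #3} covers everything, so the minimum is 2.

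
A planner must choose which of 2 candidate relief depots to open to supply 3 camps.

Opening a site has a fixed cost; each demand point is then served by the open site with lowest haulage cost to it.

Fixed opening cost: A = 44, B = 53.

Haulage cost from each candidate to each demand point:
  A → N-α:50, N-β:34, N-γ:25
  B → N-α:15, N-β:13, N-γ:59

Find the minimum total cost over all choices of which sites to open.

Open {B}: assign each demand point to its cheapest open site.
  N-α→B 15, N-β→B 13, N-γ→B 59
  haulage cost 87, fixed 53 → total 140.
Compare {A, B}: haulage cost 53 + fixed 97 = 150.
Compare {A}: haulage cost 109 + fixed 44 = 153.

140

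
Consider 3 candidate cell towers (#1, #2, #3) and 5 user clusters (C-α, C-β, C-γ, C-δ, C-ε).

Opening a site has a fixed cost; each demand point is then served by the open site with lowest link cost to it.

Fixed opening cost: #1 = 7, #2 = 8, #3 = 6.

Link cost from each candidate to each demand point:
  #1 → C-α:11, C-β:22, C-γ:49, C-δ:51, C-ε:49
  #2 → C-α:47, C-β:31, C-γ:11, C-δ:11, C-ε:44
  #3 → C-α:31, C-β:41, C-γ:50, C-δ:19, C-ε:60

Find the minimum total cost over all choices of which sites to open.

114

Open {#1, #2}: assign each demand point to its cheapest open site.
  C-α→#1 11, C-β→#1 22, C-γ→#2 11, C-δ→#2 11, C-ε→#2 44
  link cost 99, fixed 15 → total 114.
Compare {#1, #2, #3}: link cost 99 + fixed 21 = 120.
Compare {#2, #3}: link cost 128 + fixed 14 = 142.
Compare {#2}: link cost 144 + fixed 8 = 152.
All other subsets cost ≥ 120. Minimum total cost: 114.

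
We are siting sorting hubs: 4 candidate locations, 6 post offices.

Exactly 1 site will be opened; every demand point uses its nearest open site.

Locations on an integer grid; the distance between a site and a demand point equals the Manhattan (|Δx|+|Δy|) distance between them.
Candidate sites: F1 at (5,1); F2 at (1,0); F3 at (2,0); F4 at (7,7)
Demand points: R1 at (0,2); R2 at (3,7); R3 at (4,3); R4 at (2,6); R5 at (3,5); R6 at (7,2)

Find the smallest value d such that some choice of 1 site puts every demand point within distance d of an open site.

Open {F1}.
  Farthest demand point is R2 at distance 8 (to F1); all others are ≤ 8.
With {F3} the worst case is 8.
With {F2} the worst case is 9.
No size-1 selection achieves below 8.

8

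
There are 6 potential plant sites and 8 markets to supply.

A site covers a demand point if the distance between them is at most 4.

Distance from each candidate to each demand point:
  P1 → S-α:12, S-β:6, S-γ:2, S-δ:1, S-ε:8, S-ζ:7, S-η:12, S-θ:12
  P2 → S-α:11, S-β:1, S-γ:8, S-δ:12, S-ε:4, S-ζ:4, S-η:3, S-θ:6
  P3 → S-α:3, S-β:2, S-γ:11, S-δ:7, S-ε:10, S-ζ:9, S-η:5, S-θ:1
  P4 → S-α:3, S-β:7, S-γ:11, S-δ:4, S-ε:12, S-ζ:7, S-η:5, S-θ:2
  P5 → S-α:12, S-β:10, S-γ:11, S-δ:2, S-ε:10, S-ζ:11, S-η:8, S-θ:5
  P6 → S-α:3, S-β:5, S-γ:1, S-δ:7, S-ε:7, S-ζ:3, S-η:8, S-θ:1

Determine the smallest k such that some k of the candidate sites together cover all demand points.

3

Coverage sets (demand points within 4 of each site):
  P1: {S-γ, S-δ}
  P2: {S-β, S-ε, S-ζ, S-η}
  P3: {S-α, S-β, S-θ}
  P4: {S-α, S-δ, S-θ}
  P5: {S-δ}
  P6: {S-α, S-γ, S-ζ, S-θ}
No 2 sites suffice: every size-2 union leaves at least one demand point uncovered.
But {P1, P2, P3} covers everything, so the minimum is 3.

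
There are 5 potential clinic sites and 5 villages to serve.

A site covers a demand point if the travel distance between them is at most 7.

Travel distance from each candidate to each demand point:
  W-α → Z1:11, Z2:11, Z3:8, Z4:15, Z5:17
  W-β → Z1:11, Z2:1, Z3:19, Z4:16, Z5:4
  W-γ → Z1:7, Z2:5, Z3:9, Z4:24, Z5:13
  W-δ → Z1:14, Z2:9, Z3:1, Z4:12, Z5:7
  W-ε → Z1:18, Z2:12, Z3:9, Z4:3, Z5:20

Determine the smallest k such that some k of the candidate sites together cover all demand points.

3

Coverage sets (demand points within 7 of each site):
  W-α: {}
  W-β: {Z2, Z5}
  W-γ: {Z1, Z2}
  W-δ: {Z3, Z5}
  W-ε: {Z4}
No 2 sites suffice: every size-2 union leaves at least one demand point uncovered.
But {W-γ, W-δ, W-ε} covers everything, so the minimum is 3.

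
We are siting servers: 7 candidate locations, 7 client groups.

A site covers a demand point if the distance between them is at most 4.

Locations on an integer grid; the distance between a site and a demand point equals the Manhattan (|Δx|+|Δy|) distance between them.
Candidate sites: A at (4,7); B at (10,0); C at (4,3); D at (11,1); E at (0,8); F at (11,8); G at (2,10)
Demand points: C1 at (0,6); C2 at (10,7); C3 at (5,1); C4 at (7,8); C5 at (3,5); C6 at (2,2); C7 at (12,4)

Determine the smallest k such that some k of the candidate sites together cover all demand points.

Coverage sets (demand points within 4 of each site):
  A: {C4, C5}
  B: {}
  C: {C3, C5, C6}
  D: {C7}
  E: {C1}
  F: {C2, C4}
  G: {}
No 3 sites suffice: every size-3 union leaves at least one demand point uncovered.
But {C, D, E, F} covers everything, so the minimum is 4.

4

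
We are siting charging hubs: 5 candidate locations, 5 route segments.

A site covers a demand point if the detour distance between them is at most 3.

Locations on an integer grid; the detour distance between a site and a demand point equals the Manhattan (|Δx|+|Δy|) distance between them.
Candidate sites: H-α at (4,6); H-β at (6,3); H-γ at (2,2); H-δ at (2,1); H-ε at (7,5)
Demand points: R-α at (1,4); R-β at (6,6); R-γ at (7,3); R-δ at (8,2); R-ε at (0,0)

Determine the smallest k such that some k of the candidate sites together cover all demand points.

Coverage sets (demand points within 3 of each site):
  H-α: {R-β}
  H-β: {R-β, R-γ, R-δ}
  H-γ: {R-α}
  H-δ: {R-ε}
  H-ε: {R-β, R-γ}
No 2 sites suffice: every size-2 union leaves at least one demand point uncovered.
But {H-β, H-γ, H-δ} covers everything, so the minimum is 3.

3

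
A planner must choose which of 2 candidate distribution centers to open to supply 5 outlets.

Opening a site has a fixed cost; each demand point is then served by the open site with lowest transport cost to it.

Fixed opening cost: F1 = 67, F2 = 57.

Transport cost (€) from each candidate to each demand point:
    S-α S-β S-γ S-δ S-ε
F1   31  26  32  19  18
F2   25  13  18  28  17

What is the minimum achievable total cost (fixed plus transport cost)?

158

Open {F2}: assign each demand point to its cheapest open site.
  S-α→F2 25, S-β→F2 13, S-γ→F2 18, S-δ→F2 28, S-ε→F2 17
  transport cost 101, fixed 57 → total 158.
Compare {F1}: transport cost 126 + fixed 67 = 193.
Compare {F1, F2}: transport cost 92 + fixed 124 = 216.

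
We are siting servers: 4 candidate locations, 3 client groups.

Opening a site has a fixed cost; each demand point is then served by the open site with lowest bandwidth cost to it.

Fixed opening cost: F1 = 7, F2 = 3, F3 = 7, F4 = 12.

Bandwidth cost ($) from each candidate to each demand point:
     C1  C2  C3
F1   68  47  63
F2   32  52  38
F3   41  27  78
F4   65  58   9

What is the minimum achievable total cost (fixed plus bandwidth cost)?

90

Open {F2, F3, F4}: assign each demand point to its cheapest open site.
  C1→F2 32, C2→F3 27, C3→F4 9
  bandwidth cost 68, fixed 22 → total 90.
Compare {F3, F4}: bandwidth cost 77 + fixed 19 = 96.
Compare {F1, F2, F3, F4}: bandwidth cost 68 + fixed 29 = 97.
Compare {F1, F3, F4}: bandwidth cost 77 + fixed 26 = 103.
All other subsets cost ≥ 96. Minimum total cost: 90.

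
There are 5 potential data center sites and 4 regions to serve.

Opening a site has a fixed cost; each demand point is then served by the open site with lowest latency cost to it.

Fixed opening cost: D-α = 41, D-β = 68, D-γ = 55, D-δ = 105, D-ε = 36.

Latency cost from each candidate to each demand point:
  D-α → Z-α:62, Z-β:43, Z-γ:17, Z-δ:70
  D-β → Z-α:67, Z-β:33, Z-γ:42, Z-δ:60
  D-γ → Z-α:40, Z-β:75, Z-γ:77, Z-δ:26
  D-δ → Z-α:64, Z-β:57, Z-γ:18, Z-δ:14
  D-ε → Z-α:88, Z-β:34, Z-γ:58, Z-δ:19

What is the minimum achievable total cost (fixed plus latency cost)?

209

Open {D-α, D-ε}: assign each demand point to its cheapest open site.
  Z-α→D-α 62, Z-β→D-ε 34, Z-γ→D-α 17, Z-δ→D-ε 19
  latency cost 132, fixed 77 → total 209.
Compare {D-α, D-γ}: latency cost 126 + fixed 96 = 222.
Compare {D-α}: latency cost 192 + fixed 41 = 233.
Compare {D-ε}: latency cost 199 + fixed 36 = 235.
All other subsets cost ≥ 222. Minimum total cost: 209.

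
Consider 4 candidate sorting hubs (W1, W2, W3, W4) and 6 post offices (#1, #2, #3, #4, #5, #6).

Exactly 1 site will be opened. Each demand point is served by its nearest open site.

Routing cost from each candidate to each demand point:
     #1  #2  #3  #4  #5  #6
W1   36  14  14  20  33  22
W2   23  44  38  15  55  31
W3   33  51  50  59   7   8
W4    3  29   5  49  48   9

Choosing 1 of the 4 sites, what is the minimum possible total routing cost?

139

Open {W1}.
  #1→W1 36, #2→W1 14, #3→W1 14, #4→W1 20, #5→W1 33, #6→W1 22  ⇒ total 139.
Compare {W4}: total 143.
Compare {W2}: total 206.
No size-1 selection does better; minimum is 139.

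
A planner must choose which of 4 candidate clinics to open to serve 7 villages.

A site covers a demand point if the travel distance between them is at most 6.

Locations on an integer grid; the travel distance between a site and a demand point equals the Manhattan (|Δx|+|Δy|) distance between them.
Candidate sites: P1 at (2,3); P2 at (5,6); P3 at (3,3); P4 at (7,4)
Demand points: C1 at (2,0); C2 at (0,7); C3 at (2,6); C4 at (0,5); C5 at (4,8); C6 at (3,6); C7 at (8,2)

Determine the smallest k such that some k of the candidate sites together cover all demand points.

2

Coverage sets (demand points within 6 of each site):
  P1: {C1, C2, C3, C4, C6}
  P2: {C2, C3, C4, C5, C6}
  P3: {C1, C3, C4, C5, C6, C7}
  P4: {C6, C7}
No single site covers all 7 demand points.
But {P1, P3} covers everything, so the minimum is 2.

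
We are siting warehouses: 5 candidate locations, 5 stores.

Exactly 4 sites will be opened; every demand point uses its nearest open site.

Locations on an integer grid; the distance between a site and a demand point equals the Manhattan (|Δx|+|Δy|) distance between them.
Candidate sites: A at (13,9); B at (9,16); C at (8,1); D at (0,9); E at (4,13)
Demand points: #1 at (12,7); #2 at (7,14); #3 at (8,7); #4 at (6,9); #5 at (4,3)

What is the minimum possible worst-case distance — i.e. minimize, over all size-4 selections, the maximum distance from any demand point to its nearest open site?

6

Open {A, B, C, D}.
  Farthest demand point is #3 at distance 6 (to C); all others are ≤ 6.
With {A, B, C, E} the worst case is 6.
With {A, C, D, E} the worst case is 6.
No size-4 selection achieves below 6.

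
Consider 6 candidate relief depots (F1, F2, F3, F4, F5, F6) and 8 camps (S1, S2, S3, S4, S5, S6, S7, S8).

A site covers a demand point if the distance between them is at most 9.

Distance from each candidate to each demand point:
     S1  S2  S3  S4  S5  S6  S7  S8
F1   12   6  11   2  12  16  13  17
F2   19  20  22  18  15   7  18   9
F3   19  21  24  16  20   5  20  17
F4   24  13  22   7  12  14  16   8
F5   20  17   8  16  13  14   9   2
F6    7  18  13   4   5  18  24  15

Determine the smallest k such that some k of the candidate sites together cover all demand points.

4

Coverage sets (demand points within 9 of each site):
  F1: {S2, S4}
  F2: {S6, S8}
  F3: {S6}
  F4: {S4, S8}
  F5: {S3, S7, S8}
  F6: {S1, S4, S5}
No 3 sites suffice: every size-3 union leaves at least one demand point uncovered.
But {F1, F2, F5, F6} covers everything, so the minimum is 4.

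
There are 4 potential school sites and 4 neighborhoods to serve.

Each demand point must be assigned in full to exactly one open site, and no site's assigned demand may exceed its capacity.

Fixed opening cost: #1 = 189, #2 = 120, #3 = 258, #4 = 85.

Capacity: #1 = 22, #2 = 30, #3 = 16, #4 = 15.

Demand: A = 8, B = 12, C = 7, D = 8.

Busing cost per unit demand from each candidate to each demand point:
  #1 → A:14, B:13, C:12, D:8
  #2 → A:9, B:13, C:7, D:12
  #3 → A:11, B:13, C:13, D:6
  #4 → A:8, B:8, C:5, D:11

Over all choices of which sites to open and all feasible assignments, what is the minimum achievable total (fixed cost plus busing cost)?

518

Open {#2, #4}; cheapest assignment that respects the capacities:
  #2 (cap 30, load 23): A, C, D — cost 8×9 + 7×7 + 8×12 = 217
  #4 (cap 15, load 12): B — cost 12×8 = 96
  Shipping 313, fixed 205 → total 518.
  Any other capacity-feasible assignment to {#2, #4} ships for at least 313.
Compare {#1, #4}: its best feasible assignment gives total 593.
Compare {#1, #2}: its best feasible assignment gives total 650.
Every other set of open sites that can feasibly serve all demand totals ≥ 593 even under its best assignment. Minimum: 518.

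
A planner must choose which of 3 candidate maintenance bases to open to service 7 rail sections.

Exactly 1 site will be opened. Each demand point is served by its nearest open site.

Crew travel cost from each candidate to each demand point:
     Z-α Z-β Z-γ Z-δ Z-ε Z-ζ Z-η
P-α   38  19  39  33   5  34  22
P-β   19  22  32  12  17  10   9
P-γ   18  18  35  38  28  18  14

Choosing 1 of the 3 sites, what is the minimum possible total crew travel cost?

121

Open {P-β}.
  Z-α→P-β 19, Z-β→P-β 22, Z-γ→P-β 32, Z-δ→P-β 12, Z-ε→P-β 17, Z-ζ→P-β 10, Z-η→P-β 9  ⇒ total 121.
Compare {P-γ}: total 169.
Compare {P-α}: total 190.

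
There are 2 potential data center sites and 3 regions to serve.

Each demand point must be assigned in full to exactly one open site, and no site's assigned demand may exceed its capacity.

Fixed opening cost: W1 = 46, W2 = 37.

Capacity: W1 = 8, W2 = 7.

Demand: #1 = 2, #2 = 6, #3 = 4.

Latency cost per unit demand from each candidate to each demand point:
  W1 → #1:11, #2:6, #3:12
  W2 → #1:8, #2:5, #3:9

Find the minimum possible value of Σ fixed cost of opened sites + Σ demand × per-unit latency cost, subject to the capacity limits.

Open {W1, W2}; cheapest assignment that respects the capacities:
  W1 (cap 8, load 6): #2 — cost 6×6 = 36
  W2 (cap 7, load 6): #1, #3 — cost 2×8 + 4×9 = 52
  Shipping 88, fixed 83 → total 171.
  Any other capacity-feasible assignment to {W1, W2} ships for at least 88.
Total demand is 12 and no other set of sites has combined capacity ≥ 12, so {W1, W2} is the only feasible choice of open sites. Minimum: 171.

171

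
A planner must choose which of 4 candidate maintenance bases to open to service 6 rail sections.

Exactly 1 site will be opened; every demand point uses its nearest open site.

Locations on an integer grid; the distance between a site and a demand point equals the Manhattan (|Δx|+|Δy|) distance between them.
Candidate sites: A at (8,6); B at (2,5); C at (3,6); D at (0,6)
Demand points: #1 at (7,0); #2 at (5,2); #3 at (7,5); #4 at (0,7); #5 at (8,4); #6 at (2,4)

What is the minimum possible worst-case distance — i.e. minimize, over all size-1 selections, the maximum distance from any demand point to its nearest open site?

Open {A}.
  Farthest demand point is #4 at distance 9 (to A); all others are ≤ 9.
With {B} the worst case is 10.
With {C} the worst case is 10.
No size-1 selection achieves below 9.

9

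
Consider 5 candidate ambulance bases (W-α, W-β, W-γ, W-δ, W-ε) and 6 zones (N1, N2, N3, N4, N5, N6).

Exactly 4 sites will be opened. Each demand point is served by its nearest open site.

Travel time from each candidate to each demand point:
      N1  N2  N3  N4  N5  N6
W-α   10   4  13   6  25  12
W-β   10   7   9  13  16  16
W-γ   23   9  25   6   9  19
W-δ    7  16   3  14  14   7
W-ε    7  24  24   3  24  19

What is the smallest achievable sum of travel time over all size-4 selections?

Open {W-α, W-γ, W-δ, W-ε}.
  N1→W-δ 7, N2→W-α 4, N3→W-δ 3, N4→W-ε 3, N5→W-γ 9, N6→W-δ 7  ⇒ total 33.
Compare {W-α, W-β, W-γ, W-δ}: total 36.
Compare {W-β, W-γ, W-δ, W-ε}: total 36.
No size-4 selection does better; minimum is 33.

33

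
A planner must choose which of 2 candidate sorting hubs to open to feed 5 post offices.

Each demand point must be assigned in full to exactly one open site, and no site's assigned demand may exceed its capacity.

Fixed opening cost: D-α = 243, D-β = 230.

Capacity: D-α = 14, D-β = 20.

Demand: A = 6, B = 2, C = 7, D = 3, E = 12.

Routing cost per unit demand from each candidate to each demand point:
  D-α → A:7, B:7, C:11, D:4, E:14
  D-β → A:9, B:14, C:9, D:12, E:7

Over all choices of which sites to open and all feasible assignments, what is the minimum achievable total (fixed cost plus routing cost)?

Open {D-α, D-β}; cheapest assignment that respects the capacities:
  D-α (cap 14, load 11): A, B, D — cost 6×7 + 2×7 + 3×4 = 68
  D-β (cap 20, load 19): C, E — cost 7×9 + 12×7 = 147
  Shipping 215, fixed 473 → total 688.
  Any other capacity-feasible assignment to {D-α, D-β} ships for at least 215.
Total demand is 30 and no other set of sites has combined capacity ≥ 30, so {D-α, D-β} is the only feasible choice of open sites. Minimum: 688.

688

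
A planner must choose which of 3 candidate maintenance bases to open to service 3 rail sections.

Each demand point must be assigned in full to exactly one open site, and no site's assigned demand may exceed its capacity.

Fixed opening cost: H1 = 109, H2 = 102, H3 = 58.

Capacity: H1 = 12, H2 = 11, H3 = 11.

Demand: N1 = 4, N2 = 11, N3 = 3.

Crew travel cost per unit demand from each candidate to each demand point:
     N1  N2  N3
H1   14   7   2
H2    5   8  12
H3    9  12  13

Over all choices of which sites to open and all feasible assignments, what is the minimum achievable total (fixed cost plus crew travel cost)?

Open {H1, H3}; cheapest assignment that respects the capacities:
  H1 (cap 12, load 11): N2 — cost 11×7 = 77
  H3 (cap 11, load 7): N1, N3 — cost 4×9 + 3×13 = 75
  Shipping 152, fixed 167 → total 319.
  Any other capacity-feasible assignment to {H1, H3} ships for at least 152.
Compare {H2, H3}: its best feasible assignment gives total 323.
Compare {H1, H2}: its best feasible assignment gives total 344.
Every other set of open sites that can feasibly serve all demand totals ≥ 323 even under its best assignment. Minimum: 319.

319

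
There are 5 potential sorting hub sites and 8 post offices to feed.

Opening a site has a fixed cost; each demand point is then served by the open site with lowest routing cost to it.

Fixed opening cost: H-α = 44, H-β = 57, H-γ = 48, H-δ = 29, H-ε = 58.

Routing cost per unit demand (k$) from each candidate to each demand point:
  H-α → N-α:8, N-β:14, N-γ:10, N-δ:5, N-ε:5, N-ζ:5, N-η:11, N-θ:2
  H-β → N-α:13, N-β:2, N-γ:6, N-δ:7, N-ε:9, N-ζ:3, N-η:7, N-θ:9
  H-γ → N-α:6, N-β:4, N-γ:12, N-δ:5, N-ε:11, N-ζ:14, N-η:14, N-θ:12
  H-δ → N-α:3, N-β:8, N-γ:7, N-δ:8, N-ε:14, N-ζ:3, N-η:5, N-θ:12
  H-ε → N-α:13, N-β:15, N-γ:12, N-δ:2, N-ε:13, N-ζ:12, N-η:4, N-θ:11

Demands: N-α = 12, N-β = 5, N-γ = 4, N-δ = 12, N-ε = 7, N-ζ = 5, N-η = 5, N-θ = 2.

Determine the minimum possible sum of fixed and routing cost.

Open {H-α, H-δ}: assign each demand point to its cheapest open site.
  N-α→H-δ 12×3=36, N-β→H-δ 5×8=40, N-γ→H-δ 4×7=28, N-δ→H-α 12×5=60, N-ε→H-α 7×5=35, N-ζ→H-δ 5×3=15, N-η→H-δ 5×5=25, N-θ→H-α 2×2=4
  routing cost 243, fixed 73 → total 316.
Compare {H-α, H-δ, H-ε}: routing cost 202 + fixed 131 = 333.
Compare {H-α, H-β, H-δ}: routing cost 209 + fixed 130 = 339.
Compare {H-α, H-γ, H-δ}: routing cost 223 + fixed 121 = 344.
All other subsets cost ≥ 333. Minimum total cost: 316.

316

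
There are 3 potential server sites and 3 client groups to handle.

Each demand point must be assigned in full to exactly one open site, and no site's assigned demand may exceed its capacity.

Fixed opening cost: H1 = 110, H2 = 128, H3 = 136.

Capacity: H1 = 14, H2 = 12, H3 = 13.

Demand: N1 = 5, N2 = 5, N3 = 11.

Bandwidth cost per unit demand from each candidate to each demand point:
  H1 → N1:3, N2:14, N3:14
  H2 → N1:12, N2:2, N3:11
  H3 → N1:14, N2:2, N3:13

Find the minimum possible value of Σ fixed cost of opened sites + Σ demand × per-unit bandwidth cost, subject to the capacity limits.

444

Open {H1, H2}; cheapest assignment that respects the capacities:
  H1 (cap 14, load 10): N1, N2 — cost 5×3 + 5×14 = 85
  H2 (cap 12, load 11): N3 — cost 11×11 = 121
  Shipping 206, fixed 238 → total 444.
  Any other capacity-feasible assignment to {H1, H2} ships for at least 206.
Compare {H2, H3}: its best feasible assignment gives total 465.
Compare {H1, H3}: its best feasible assignment gives total 474.
Every other set of open sites that can feasibly serve all demand totals ≥ 465 even under its best assignment. Minimum: 444.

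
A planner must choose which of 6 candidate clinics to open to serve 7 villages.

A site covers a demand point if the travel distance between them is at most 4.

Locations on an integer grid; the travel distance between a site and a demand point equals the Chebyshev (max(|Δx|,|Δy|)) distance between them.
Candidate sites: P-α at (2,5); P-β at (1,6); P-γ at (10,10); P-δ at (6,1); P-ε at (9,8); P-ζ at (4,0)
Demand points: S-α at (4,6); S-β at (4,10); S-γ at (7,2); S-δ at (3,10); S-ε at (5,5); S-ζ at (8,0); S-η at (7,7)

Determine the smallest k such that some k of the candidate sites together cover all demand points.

Coverage sets (demand points within 4 of each site):
  P-α: {S-α, S-ε}
  P-β: {S-α, S-β, S-δ, S-ε}
  P-γ: {S-η}
  P-δ: {S-γ, S-ε, S-ζ}
  P-ε: {S-ε, S-η}
  P-ζ: {S-γ, S-ζ}
No 2 sites suffice: every size-2 union leaves at least one demand point uncovered.
But {P-β, P-γ, P-δ} covers everything, so the minimum is 3.

3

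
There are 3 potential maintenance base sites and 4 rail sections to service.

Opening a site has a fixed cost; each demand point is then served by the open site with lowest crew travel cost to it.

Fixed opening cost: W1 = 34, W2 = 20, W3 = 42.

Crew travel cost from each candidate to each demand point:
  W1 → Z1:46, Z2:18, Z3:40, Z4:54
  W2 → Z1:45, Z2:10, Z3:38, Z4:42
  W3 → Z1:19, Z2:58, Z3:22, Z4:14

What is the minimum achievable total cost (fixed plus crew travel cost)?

127

Open {W2, W3}: assign each demand point to its cheapest open site.
  Z1→W3 19, Z2→W2 10, Z3→W3 22, Z4→W3 14
  crew travel cost 65, fixed 62 → total 127.
Compare {W1, W3}: crew travel cost 73 + fixed 76 = 149.
Compare {W2}: crew travel cost 135 + fixed 20 = 155.
Compare {W3}: crew travel cost 113 + fixed 42 = 155.
All other subsets cost ≥ 149. Minimum total cost: 127.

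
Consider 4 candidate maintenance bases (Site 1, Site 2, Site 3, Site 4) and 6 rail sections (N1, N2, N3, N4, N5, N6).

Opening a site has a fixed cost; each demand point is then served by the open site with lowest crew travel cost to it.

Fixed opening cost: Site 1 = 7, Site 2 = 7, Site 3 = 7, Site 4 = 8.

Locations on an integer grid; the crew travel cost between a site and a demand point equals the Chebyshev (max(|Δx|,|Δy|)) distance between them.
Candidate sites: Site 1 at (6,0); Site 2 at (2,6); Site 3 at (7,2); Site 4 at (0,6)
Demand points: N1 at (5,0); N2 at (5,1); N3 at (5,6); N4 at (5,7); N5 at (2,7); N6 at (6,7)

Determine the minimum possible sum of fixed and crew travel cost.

Open {Site 1, Site 2}: assign each demand point to its cheapest open site.
  N1→Site 1 1, N2→Site 1 1, N3→Site 2 3, N4→Site 2 3, N5→Site 2 1, N6→Site 2 4
  crew travel cost 13, fixed 14 → total 27.
Compare {Site 2}: crew travel cost 22 + fixed 7 = 29.
Compare {Site 2, Site 3}: crew travel cost 15 + fixed 14 = 29.
Compare {Site 3}: crew travel cost 23 + fixed 7 = 30.
All other subsets cost ≥ 29. Minimum total cost: 27.

27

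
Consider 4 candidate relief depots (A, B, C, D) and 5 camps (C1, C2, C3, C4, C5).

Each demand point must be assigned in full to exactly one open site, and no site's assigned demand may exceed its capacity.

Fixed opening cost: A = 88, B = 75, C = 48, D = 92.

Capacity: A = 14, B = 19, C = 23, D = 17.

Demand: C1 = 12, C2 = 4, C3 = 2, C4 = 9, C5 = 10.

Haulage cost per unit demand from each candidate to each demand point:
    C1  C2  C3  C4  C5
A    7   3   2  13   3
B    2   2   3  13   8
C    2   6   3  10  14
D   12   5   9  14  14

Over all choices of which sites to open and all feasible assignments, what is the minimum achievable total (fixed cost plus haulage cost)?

Open {A, C}; cheapest assignment that respects the capacities:
  A (cap 14, load 14): C2, C5 — cost 4×3 + 10×3 = 42
  C (cap 23, load 23): C1, C3, C4 — cost 12×2 + 2×3 + 9×10 = 120
  Shipping 162, fixed 136 → total 298.
  Any other capacity-feasible assignment to {A, C} ships for at least 162.
Compare {B, C}: its best feasible assignment gives total 331.
Compare {A, B, C}: its best feasible assignment gives total 367.
Every other set of open sites that can feasibly serve all demand totals ≥ 331 even under its best assignment. Minimum: 298.

298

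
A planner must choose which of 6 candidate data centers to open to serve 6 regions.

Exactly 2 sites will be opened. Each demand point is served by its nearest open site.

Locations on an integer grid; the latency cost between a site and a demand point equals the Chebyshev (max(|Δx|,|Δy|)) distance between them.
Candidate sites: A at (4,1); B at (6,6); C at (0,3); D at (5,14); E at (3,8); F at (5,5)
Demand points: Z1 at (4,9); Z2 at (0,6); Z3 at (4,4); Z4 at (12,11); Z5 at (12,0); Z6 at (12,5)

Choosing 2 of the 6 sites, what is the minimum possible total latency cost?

Open {B, E}.
  Z1→E 1, Z2→E 3, Z3→B 2, Z4→B 6, Z5→B 6, Z6→B 6  ⇒ total 24.
Compare {B, C}: total 26.
Compare {E, F}: total 26.
No size-2 selection does better; minimum is 24.

24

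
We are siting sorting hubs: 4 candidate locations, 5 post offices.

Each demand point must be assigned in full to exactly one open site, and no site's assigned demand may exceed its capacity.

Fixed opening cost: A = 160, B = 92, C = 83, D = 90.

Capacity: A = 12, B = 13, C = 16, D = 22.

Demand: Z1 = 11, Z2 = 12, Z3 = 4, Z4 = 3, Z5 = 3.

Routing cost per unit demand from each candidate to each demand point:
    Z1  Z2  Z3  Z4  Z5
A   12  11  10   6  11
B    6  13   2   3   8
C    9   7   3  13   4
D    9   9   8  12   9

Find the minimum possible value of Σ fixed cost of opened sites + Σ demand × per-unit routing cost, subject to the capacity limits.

431

Open {C, D}; cheapest assignment that respects the capacities:
  C (cap 16, load 16): Z2, Z3 — cost 12×7 + 4×3 = 96
  D (cap 22, load 17): Z1, Z4, Z5 — cost 11×9 + 3×12 + 3×9 = 162
  Shipping 258, fixed 173 → total 431.
  Any other capacity-feasible assignment to {C, D} ships for at least 258.
Compare {B, D}: its best feasible assignment gives total 451.
Compare {B, C, D}: its best feasible assignment gives total 477.
Every other set of open sites that can feasibly serve all demand totals ≥ 451 even under its best assignment. Minimum: 431.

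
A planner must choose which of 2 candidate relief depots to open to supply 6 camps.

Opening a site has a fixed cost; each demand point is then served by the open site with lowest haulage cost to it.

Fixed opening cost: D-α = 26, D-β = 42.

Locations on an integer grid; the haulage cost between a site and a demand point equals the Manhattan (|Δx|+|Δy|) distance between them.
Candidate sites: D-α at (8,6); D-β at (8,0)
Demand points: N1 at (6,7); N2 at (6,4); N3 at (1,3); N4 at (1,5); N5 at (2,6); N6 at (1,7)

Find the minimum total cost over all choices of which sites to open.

65

Open {D-α}: assign each demand point to its cheapest open site.
  N1→D-α 3, N2→D-α 4, N3→D-α 10, N4→D-α 8, N5→D-α 6, N6→D-α 8
  haulage cost 39, fixed 26 → total 65.
Compare {D-β}: haulage cost 63 + fixed 42 = 105.
Compare {D-α, D-β}: haulage cost 39 + fixed 68 = 107.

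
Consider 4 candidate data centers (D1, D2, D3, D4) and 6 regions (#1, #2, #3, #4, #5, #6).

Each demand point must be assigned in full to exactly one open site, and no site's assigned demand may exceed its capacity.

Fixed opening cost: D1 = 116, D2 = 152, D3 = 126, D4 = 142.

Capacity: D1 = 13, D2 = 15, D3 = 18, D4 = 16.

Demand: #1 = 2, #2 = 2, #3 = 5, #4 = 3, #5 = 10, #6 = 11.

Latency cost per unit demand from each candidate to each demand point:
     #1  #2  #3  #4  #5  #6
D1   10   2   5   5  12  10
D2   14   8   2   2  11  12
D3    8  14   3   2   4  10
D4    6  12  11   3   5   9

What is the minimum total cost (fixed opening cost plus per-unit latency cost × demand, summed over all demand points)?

Open {D3, D4}; cheapest assignment that respects the capacities:
  D3 (cap 18, load 18): #3, #4, #5 — cost 5×3 + 3×2 + 10×4 = 61
  D4 (cap 16, load 15): #1, #2, #6 — cost 2×6 + 2×12 + 11×9 = 135
  Shipping 196, fixed 268 → total 464.
  Any other capacity-feasible assignment to {D3, D4} ships for at least 196.
Compare {D2, D3}: its best feasible assignment gives total 515.
Compare {D1, D3, D4}: its best feasible assignment gives total 560.
Every other set of open sites that can feasibly serve all demand totals ≥ 515 even under its best assignment. Minimum: 464.

464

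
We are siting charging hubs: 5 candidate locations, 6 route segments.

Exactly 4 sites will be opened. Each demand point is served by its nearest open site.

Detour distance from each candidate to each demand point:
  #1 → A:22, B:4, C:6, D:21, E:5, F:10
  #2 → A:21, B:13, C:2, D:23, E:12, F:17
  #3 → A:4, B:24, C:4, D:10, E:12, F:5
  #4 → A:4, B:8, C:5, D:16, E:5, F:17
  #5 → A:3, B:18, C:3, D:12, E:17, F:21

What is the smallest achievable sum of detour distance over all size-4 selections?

Open {#1, #2, #3, #5}.
  A→#5 3, B→#1 4, C→#2 2, D→#3 10, E→#1 5, F→#3 5  ⇒ total 29.
Compare {#1, #2, #3, #4}: total 30.
Compare {#1, #3, #4, #5}: total 30.
No size-4 selection does better; minimum is 29.

29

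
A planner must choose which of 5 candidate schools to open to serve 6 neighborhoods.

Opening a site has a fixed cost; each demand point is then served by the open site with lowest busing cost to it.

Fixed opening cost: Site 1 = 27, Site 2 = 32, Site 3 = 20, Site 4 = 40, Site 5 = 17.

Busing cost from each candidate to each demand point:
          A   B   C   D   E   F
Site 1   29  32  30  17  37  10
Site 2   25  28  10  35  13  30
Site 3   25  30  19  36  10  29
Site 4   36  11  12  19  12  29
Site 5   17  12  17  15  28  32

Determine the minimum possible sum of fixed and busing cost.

137

Open {Site 3, Site 5}: assign each demand point to its cheapest open site.
  A→Site 5 17, B→Site 5 12, C→Site 5 17, D→Site 5 15, E→Site 3 10, F→Site 3 29
  busing cost 100, fixed 37 → total 137.
Compare {Site 5}: busing cost 121 + fixed 17 = 138.
Compare {Site 1, Site 5}: busing cost 99 + fixed 44 = 143.
Compare {Site 1, Site 3, Site 5}: busing cost 81 + fixed 64 = 145.
All other subsets cost ≥ 138. Minimum total cost: 137.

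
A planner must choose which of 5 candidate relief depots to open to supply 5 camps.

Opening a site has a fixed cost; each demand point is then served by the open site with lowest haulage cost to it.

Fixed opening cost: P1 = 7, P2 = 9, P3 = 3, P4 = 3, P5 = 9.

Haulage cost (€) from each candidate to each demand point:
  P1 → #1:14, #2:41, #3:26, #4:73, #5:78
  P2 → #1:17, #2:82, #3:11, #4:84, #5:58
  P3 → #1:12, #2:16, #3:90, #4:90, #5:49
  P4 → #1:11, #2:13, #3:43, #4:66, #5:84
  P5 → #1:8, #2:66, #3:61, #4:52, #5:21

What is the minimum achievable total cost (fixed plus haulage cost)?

Open {P2, P4, P5}: assign each demand point to its cheapest open site.
  #1→P5 8, #2→P4 13, #3→P2 11, #4→P5 52, #5→P5 21
  haulage cost 105, fixed 21 → total 126.
Compare {P2, P3, P5}: haulage cost 108 + fixed 21 = 129.
Compare {P2, P3, P4, P5}: haulage cost 105 + fixed 24 = 129.
Compare {P1, P2, P4, P5}: haulage cost 105 + fixed 28 = 133.
All other subsets cost ≥ 129. Minimum total cost: 126.

126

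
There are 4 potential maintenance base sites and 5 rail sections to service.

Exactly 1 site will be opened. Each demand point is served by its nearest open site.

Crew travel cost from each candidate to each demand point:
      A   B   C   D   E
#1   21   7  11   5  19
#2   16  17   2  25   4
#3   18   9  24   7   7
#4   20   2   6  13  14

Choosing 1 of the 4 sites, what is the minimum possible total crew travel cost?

55

Open {#4}.
  A→#4 20, B→#4 2, C→#4 6, D→#4 13, E→#4 14  ⇒ total 55.
Compare {#1}: total 63.
Compare {#2}: total 64.
No size-1 selection does better; minimum is 55.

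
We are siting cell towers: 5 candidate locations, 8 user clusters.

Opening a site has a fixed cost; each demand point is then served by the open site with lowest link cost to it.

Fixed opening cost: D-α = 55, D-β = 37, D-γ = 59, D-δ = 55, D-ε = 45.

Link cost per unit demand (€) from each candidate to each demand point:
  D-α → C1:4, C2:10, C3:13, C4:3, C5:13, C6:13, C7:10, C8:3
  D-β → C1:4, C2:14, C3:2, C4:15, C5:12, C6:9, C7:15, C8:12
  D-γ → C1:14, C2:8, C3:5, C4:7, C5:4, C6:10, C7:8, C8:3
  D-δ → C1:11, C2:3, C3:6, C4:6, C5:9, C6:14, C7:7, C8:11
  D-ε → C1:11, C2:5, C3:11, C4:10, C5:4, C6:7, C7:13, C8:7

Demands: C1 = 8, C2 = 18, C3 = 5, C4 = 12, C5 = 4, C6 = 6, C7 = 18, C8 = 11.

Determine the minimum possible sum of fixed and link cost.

Open {D-α, D-δ, D-ε}: assign each demand point to its cheapest open site.
  C1→D-α 8×4=32, C2→D-δ 18×3=54, C3→D-δ 5×6=30, C4→D-α 12×3=36, C5→D-ε 4×4=16, C6→D-ε 6×7=42, C7→D-δ 18×7=126, C8→D-α 11×3=33
  link cost 369, fixed 155 → total 524.
Compare {D-α, D-β, D-δ}: link cost 381 + fixed 147 = 528.
Compare {D-α, D-δ}: link cost 425 + fixed 110 = 535.
Compare {D-α, D-β, D-δ, D-ε}: link cost 349 + fixed 192 = 541.
All other subsets cost ≥ 528. Minimum total cost: 524.

524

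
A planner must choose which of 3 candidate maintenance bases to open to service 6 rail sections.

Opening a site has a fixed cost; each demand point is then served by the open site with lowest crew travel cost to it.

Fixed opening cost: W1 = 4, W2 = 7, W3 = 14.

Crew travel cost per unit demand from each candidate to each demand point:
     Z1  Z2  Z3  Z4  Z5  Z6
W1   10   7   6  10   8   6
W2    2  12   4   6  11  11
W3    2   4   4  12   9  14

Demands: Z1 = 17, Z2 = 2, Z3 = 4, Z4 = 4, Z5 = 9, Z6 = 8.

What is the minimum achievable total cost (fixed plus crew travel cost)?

Open {W1, W2}: assign each demand point to its cheapest open site.
  Z1→W2 17×2=34, Z2→W1 2×7=14, Z3→W2 4×4=16, Z4→W2 4×6=24, Z5→W1 9×8=72, Z6→W1 8×6=48
  crew travel cost 208, fixed 11 → total 219.
Compare {W1, W2, W3}: crew travel cost 202 + fixed 25 = 227.
Compare {W1, W3}: crew travel cost 218 + fixed 18 = 236.
Compare {W2, W3}: crew travel cost 251 + fixed 21 = 272.
All other subsets cost ≥ 227. Minimum total cost: 219.

219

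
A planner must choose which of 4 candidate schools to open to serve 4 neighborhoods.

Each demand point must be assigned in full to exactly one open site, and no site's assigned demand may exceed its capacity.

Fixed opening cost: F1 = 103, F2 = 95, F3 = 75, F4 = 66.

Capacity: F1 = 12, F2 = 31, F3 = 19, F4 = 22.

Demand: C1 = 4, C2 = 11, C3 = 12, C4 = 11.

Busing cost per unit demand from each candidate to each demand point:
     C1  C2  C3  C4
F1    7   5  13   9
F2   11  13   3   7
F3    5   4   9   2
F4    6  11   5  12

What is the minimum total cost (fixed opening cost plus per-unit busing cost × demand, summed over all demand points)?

Open {F2, F3}; cheapest assignment that respects the capacities:
  F2 (cap 31, load 23): C3, C4 — cost 12×3 + 11×7 = 113
  F3 (cap 19, load 15): C1, C2 — cost 4×5 + 11×4 = 64
  Shipping 177, fixed 170 → total 347.
  Any other capacity-feasible assignment to {F2, F3} ships for at least 177.
Compare {F1, F3, F4}: its best feasible assignment gives total 401.
Compare {F1, F2, F3}: its best feasible assignment gives total 406.
Every other set of open sites that can feasibly serve all demand totals ≥ 401 even under its best assignment. Minimum: 347.

347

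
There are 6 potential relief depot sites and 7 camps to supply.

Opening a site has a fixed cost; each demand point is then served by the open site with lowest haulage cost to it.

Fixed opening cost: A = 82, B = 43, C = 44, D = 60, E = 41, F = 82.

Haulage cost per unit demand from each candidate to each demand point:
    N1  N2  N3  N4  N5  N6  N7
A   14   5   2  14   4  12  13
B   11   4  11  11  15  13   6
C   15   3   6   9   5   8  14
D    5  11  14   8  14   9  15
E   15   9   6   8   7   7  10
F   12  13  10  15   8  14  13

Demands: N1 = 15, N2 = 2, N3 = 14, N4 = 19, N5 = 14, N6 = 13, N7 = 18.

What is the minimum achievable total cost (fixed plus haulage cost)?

Open {A, B, D}: assign each demand point to its cheapest open site.
  N1→D 15×5=75, N2→B 2×4=8, N3→A 14×2=28, N4→D 19×8=152, N5→A 14×4=56, N6→D 13×9=117, N7→B 18×6=108
  haulage cost 544, fixed 185 → total 729.
Compare {A, B, D, E}: haulage cost 518 + fixed 226 = 744.
Compare {B, C, D}: haulage cost 599 + fixed 147 = 746.
Compare {A, B, C, D}: haulage cost 529 + fixed 229 = 758.
All other subsets cost ≥ 744. Minimum total cost: 729.

729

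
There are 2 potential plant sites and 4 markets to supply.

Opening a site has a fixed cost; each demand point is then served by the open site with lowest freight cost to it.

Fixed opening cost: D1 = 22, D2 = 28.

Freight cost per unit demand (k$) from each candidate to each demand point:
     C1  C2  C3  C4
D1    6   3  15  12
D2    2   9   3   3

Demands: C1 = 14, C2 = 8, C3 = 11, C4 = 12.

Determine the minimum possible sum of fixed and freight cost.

171

Open {D1, D2}: assign each demand point to its cheapest open site.
  C1→D2 14×2=28, C2→D1 8×3=24, C3→D2 11×3=33, C4→D2 12×3=36
  freight cost 121, fixed 50 → total 171.
Compare {D2}: freight cost 169 + fixed 28 = 197.
Compare {D1}: freight cost 417 + fixed 22 = 439.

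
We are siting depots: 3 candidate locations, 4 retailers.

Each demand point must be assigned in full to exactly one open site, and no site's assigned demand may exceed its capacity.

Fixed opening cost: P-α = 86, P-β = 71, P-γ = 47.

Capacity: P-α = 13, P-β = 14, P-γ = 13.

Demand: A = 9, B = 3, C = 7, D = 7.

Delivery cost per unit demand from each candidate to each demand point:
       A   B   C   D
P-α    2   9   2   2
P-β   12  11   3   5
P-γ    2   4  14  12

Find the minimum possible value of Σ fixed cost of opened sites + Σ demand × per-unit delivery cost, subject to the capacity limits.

204

Open {P-β, P-γ}; cheapest assignment that respects the capacities:
  P-β (cap 14, load 14): C, D — cost 7×3 + 7×5 = 56
  P-γ (cap 13, load 12): A, B — cost 9×2 + 3×4 = 30
  Shipping 86, fixed 118 → total 204.
  Any other capacity-feasible assignment to {P-β, P-γ} ships for at least 86.
Compare {P-α, P-β}: its best feasible assignment gives total 258.
Compare {P-α, P-β, P-γ}: its best feasible assignment gives total 269.
Every other set of open sites that can feasibly serve all demand totals ≥ 258 even under its best assignment. Minimum: 204.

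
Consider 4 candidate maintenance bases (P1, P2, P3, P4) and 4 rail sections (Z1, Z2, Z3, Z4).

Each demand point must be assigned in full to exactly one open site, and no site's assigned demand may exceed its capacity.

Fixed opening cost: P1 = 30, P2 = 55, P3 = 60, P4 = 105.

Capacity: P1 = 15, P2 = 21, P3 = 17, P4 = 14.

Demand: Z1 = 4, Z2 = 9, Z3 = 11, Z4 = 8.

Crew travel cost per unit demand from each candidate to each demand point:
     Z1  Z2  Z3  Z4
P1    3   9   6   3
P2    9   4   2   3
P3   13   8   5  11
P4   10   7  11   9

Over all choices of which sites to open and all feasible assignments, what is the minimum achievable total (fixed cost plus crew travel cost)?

Open {P1, P2}; cheapest assignment that respects the capacities:
  P1 (cap 15, load 12): Z1, Z4 — cost 4×3 + 8×3 = 36
  P2 (cap 21, load 20): Z2, Z3 — cost 9×4 + 11×2 = 58
  Shipping 94, fixed 85 → total 179.
  Any other capacity-feasible assignment to {P1, P2} ships for at least 94.
Compare {P1, P2, P3}: its best feasible assignment gives total 239.
Compare {P2, P3}: its best feasible assignment gives total 266.
Every other set of open sites that can feasibly serve all demand totals ≥ 239 even under its best assignment. Minimum: 179.

179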